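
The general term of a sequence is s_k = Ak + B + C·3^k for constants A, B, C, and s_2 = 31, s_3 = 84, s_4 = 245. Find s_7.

Plug in k = 2, 3, 4: 2A + B + 9C = 31; 3A + B + 27C = 84; 4A + B + 81C = 245.
Subtracting the first from the second: A + 18C = 53.
Subtracting the second from the third: A + 54C = 161.
Solving: C = 3, A = -1, then B = 6.
So s_k = -1·k + 6 + 3·3^k; at k=7 this is 6560.

6560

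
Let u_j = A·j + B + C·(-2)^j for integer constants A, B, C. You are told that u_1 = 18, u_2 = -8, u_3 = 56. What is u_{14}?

The three given values yield: A + B - 2C = 18; 2A + B + 4C = -8; 3A + B - 8C = 56.
Subtracting the first from the second: A + 6C = -26.
Subtracting the second from the third: A - 12C = 64.
Solving: C = -5, A = 4, then B = 4.
Therefore u_{14} = 56 + 4 + (-5)·16384 = -81860.

-81860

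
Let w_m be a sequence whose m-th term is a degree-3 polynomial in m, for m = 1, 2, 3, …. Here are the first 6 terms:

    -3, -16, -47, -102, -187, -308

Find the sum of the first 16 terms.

-22608

1st diffs: -13, -31, -55, -85, -121.
2nd diffs: -18, -24, -30, -36.
3rd diffs: -6, -6, -6 (constant).
So w_m = -m^3 - 3m^2 + 3m - 2.
Continuing: …, -471, -682, -947, -1272, …, w_{16} = -4818.
Summing m = 1..16 (16 terms) gives -22608.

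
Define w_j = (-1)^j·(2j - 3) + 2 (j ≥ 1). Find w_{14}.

(-1)^14 = 1; 2j - 3 at j=14 is 25; so w_{14} = 27.

27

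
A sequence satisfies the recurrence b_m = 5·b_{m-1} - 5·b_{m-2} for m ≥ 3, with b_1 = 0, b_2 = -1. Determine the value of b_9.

Applying the relation repeatedly:
b_3 = -5; b_4 = -20; b_5 = -75; b_6 = -275; b_7 = -1000; b_8 = -3625; b_9 = -13125.

-13125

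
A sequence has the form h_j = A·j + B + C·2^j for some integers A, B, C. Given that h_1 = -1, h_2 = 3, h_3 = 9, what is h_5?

37

The three given values yield: A + B + 2C = -1; 2A + B + 4C = 3; 3A + B + 8C = 9.
Subtracting the first from the second: A + 2C = 4.
Subtracting the second from the third: A + 4C = 6.
Solving: C = 1, A = 2, then B = -5.
Hence h_5 = 2·5 + (-5) + 1·32 = 37.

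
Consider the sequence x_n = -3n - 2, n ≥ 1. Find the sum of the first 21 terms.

-735

Over n = 1..21: Σn = 231.
Total = (-3)·231 + (-2)·21 = -735.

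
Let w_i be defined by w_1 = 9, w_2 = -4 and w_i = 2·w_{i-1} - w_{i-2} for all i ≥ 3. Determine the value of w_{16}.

-186

Applying the relation repeatedly:
w_3 = -17, w_4 = -30, w_5 = -43, …, w_{13} = -147, w_{14} = -160, w_{15} = -173, w_{16} = -186.
(Characteristic roots are 1 and 1.)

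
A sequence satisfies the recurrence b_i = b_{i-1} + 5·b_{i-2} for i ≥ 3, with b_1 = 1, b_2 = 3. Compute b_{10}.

b_3 = 8;  b_4 = 23;  b_5 = 63;  b_6 = 178;  b_7 = 493;  b_8 = 1383;  b_9 = 3848;  b_{10} = 10763.

10763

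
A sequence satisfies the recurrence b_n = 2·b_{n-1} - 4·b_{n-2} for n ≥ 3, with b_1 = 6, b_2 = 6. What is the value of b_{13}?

Iterate the recurrence:
b_3 = -12  b_4 = -48  b_5 = -48  …  b_{10} = -3072  b_{11} = -3072  b_{12} = 6144  b_{13} = 24576.

24576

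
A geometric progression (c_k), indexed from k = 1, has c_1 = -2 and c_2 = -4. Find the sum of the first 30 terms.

Common ratio r = 2.
c_k = (-2)·2^(k-1).
S = (-2)·(2^30 - 1)/(2 - 1) = (-2)·(1073741824 - 1)/(1) = -2147483646.

-2147483646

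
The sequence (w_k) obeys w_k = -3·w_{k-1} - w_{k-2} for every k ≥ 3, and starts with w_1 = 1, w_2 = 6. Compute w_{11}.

Applying the relation repeatedly:
w_3 = -19;  w_4 = 51;  w_5 = -134;  w_6 = 351;  w_7 = -919;  w_8 = 2406;  w_9 = -6299;  w_{10} = 16491;  w_{11} = -43174.

-43174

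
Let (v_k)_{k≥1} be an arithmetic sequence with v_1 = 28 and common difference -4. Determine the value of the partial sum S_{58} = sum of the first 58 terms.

-4988

v_k = 28 + (k - 1)·(-4).
v_{58} = -200; S = 58·(28 + (-200))/2 = -4988.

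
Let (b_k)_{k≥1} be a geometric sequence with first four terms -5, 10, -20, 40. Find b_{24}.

41943040

Common ratio r = -2.
b_k = (-5)·(-2)^(k-1).
b_{24} = (-5)·(-2)^23 = 41943040.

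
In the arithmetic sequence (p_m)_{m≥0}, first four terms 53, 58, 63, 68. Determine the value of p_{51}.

308

Common difference d = 5.
p_m = 53 + (m - 0)·5.
p_{51} = 53 + 51·5 = 308.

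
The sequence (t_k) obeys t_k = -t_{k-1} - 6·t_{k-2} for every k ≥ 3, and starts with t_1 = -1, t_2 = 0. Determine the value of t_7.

Step forward from the initial values:
t_3 = 6  t_4 = -6  t_5 = -30  t_6 = 66  t_7 = 114.

114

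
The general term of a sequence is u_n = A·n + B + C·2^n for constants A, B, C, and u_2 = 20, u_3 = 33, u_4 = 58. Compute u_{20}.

The three given values yield: 2A + B + 4C = 20; 3A + B + 8C = 33; 4A + B + 16C = 58.
Subtracting the first from the second: A + 4C = 13.
Subtracting the second from the third: A + 8C = 25.
Solving: C = 3, A = 1, then B = 6.
Therefore u_{20} = 20 + 6 + 3·1048576 = 3145754.

3145754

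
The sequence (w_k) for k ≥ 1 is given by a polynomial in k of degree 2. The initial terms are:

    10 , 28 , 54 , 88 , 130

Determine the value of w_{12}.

1st diffs: 18, 26, 34, 42.
2nd diffs: 8, 8, 8 (constant).
Newton forward-difference form: w_k = 10 + 18·C(k-1,1) + 8·C(k-1,2).
At k = 12: k-1 = 11, so w_{12} = 10 + 198 + 440 = 648.

648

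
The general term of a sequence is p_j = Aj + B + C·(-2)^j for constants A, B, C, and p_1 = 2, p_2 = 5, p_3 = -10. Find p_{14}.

16349

At j = 1, 2, 3: A + B - 2C = 2; 2A + B + 4C = 5; 3A + B - 8C = -10.
Subtracting the first from the second: A + 6C = 3.
Subtracting the second from the third: A - 12C = -15.
Solving: C = 1, A = -3, then B = 7.
Therefore p_{14} = -42 + 7 + 1·16384 = 16349.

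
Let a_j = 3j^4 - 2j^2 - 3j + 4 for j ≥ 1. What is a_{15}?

151384

a_{15} = 3·15^4 - 2·15^2 - 3·15 + 4 = 151384.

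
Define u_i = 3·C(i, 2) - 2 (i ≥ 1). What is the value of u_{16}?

C(16, 2) = 120, so u_{16} = 358.

358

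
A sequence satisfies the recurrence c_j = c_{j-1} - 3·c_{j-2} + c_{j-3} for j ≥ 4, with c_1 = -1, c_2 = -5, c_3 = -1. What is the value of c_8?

49

Applying the relation repeatedly:
c_4 = 13;  c_5 = 11;  c_6 = -29;  c_7 = -49;  c_8 = 49.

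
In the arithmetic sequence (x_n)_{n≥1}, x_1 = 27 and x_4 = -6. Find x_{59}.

Common difference d = (-6 - 27) / (4 - 1) = -11.
x_n = 27 + (n - 1)·(-11).
x_{59} = 27 + 58·(-11) = -611.

-611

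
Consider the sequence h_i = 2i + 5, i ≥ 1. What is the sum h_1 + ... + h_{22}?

616

Over i = 1..22: Σi = 253.
Total = (2)·253 + (5)·22 = 616.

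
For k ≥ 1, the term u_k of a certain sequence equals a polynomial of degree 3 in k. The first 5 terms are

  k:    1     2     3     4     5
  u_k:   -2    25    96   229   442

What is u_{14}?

1st diffs: 27, 71, 133, 213.
2nd diffs: 44, 62, 80.
3rd diffs: 18, 18 (constant).
Newton forward-difference form: u_k = -2 + 27·C(k-1,1) + 44·C(k-1,2) + 18·C(k-1,3).
At k = 14: k-1 = 13, so u_{14} = -2 + 351 + 3432 + 5148 = 8929.

8929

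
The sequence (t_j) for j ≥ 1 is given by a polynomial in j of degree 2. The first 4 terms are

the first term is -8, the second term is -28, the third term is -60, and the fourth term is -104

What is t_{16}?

-1568

1st diffs: -20, -32, -44.
2nd diffs: -12, -12 (constant).
Newton forward-difference form: t_j = -8 + (-20)·C(j-1,1) + (-12)·C(j-1,2).
At j = 16: j-1 = 15, so t_{16} = -8 - 300 - 1260 = -1568.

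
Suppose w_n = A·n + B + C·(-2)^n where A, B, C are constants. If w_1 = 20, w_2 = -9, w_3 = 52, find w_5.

The three given values yield: A + B - 2C = 20; 2A + B + 4C = -9; 3A + B - 8C = 52.
Subtracting the first from the second: A + 6C = -29.
Subtracting the second from the third: A - 12C = 61.
Solving: C = -5, A = 1, then B = 9.
So w_n = 1·n + 9 + (-5)·(-2)^n; at n=5 this is 174.

174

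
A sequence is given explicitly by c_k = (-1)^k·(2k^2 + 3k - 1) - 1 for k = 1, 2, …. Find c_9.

(-1)^9 = -1; 2k^2 + 3k - 1 at k=9 is 188; so c_9 = -189.

-189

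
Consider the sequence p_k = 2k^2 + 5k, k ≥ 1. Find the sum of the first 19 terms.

Over k = 1..19: Σk = 190, Σk² = 2470.
Total = (2)·2470 + (5)·190 = 5890.

5890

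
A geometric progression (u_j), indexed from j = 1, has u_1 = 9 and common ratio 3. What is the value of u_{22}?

94143178827

u_j = 9·3^(j-1).
u_{22} = 9·3^21 = 94143178827.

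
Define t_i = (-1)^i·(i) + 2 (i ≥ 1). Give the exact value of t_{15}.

(-1)^15 = -1; i at i=15 is 15; so t_{15} = -13.

-13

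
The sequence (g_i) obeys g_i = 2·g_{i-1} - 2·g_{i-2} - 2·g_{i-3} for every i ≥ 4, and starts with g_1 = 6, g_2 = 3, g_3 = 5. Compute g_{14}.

Applying the relation repeatedly:
g_4 = -8;  g_5 = -32;  g_6 = -58;  …;  g_{11} = 304;  g_{12} = -1528;  g_{13} = -4992;  g_{14} = -7536.

-7536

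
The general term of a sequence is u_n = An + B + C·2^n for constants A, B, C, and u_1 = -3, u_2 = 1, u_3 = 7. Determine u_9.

At n = 1, 2, 3: A + B + 2C = -3; 2A + B + 4C = 1; 3A + B + 8C = 7.
Subtracting the first from the second: A + 2C = 4.
Subtracting the second from the third: A + 4C = 6.
Solving: C = 1, A = 2, then B = -7.
So u_n = 2·n + (-7) + 1·2^n; at n=9 this is 523.

523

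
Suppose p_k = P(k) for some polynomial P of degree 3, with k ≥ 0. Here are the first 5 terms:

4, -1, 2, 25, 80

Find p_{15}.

1st diffs: -5, 3, 23, 55.
2nd diffs: 8, 20, 32.
3rd diffs: 12, 12 (constant).
Newton forward-difference form: p_k = 4 + (-5)·C(k,1) + 8·C(k,2) + 12·C(k,3).
At k = 15: k = 15, so p_{15} = 4 - 75 + 840 + 5460 = 6229.

6229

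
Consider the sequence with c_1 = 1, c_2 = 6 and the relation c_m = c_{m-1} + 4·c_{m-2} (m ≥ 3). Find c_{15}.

Compute successive terms:
c_3 = 10; c_4 = 34; c_5 = 74; …; c_{12} = 57250; c_{13} = 146186; c_{14} = 375186; c_{15} = 959930.

959930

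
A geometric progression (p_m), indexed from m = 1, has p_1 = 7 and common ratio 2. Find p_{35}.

120259084288

p_m = 7·2^(m-1).
p_{35} = 7·2^34 = 120259084288.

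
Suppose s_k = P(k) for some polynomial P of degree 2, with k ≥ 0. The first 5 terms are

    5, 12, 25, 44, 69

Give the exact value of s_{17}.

1st diffs: 7, 13, 19, 25.
2nd diffs: 6, 6, 6 (constant).
Newton forward-difference form: s_k = 5 + 7·C(k,1) + 6·C(k,2).
At k = 17: k = 17, so s_{17} = 5 + 119 + 816 = 940.

940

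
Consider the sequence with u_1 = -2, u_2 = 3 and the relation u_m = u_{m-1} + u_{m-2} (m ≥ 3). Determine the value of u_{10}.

Compute successive terms:
u_3 = 1  u_4 = 4  u_5 = 5  u_6 = 9  u_7 = 14  u_8 = 23  u_9 = 37  u_{10} = 60.

60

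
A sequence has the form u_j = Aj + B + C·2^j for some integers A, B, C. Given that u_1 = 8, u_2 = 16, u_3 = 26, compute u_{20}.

1048696

Write the equations: A + B + 2C = 8; 2A + B + 4C = 16; 3A + B + 8C = 26.
Subtracting the first from the second: A + 2C = 8.
Subtracting the second from the third: A + 4C = 10.
Solving: C = 1, A = 6, then B = 0.
Hence u_{20} = 6·20 + 0 + 1·1048576 = 1048696.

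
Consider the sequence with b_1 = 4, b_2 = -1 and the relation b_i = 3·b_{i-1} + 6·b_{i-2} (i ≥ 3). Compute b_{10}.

456273

Step forward from the initial values:
b_3 = 21  b_4 = 57  b_5 = 297  b_6 = 1233  b_7 = 5481  b_8 = 23841  b_9 = 104409  b_{10} = 456273.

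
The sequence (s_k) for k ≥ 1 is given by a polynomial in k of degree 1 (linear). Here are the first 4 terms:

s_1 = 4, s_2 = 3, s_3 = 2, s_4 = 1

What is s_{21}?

1st diffs: -1, -1, -1 (constant).
So s_k = -k + 5.
Evaluating at k = 21 gives s_{21} = -16.

-16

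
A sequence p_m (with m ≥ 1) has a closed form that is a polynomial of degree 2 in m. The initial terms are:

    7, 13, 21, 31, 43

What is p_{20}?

463

1st diffs: 6, 8, 10, 12.
2nd diffs: 2, 2, 2 (constant).
Newton forward-difference form: p_m = 7 + 6·C(m-1,1) + 2·C(m-1,2).
At m = 20: m-1 = 19, so p_{20} = 7 + 114 + 342 = 463.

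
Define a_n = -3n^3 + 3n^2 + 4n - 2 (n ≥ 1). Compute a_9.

a_9 = -3·9^3 + 3·9^2 + 4·9 - 2 = -1910.

-1910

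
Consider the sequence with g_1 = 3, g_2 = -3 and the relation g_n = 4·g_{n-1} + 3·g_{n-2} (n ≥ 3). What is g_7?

g_3 = -3; g_4 = -21; g_5 = -93; g_6 = -435; g_7 = -2019.

-2019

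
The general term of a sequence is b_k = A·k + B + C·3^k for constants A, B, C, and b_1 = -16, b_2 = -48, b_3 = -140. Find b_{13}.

-7971640

The three given values yield: A + B + 3C = -16; 2A + B + 9C = -48; 3A + B + 27C = -140.
Subtracting the first from the second: A + 6C = -32.
Subtracting the second from the third: A + 18C = -92.
Solving: C = -5, A = -2, then B = 1.
Therefore b_{13} = -26 + 1 + (-5)·1594323 = -7971640.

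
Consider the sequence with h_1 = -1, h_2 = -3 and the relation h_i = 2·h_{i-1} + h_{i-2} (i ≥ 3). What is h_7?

Step forward from the initial values:
h_3 = -7  h_4 = -17  h_5 = -41  h_6 = -99  h_7 = -239.

-239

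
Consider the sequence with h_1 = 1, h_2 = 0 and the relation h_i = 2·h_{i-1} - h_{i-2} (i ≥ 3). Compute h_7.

Iterate the recurrence:
h_3 = -1  h_4 = -2  h_5 = -3  h_6 = -4  h_7 = -5.
(Characteristic roots are 1 and 1.)

-5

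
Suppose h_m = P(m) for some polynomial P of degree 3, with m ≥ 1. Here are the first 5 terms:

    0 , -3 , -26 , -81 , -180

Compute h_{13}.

-3996

1st diffs: -3, -23, -55, -99.
2nd diffs: -20, -32, -44.
3rd diffs: -12, -12 (constant).
Newton forward-difference form: h_m = (-3)·C(m-1,1) + (-20)·C(m-1,2) + (-12)·C(m-1,3).
At m = 13: m-1 = 12, so h_{13} = -36 - 1320 - 2640 = -3996.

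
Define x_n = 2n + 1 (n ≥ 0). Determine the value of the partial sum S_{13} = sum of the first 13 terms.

Over n = 0..12: Σn = 78.
Total = (2)·78 + (1)·13 = 169.

169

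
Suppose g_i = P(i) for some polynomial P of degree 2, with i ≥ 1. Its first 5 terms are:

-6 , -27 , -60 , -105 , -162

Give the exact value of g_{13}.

-1050

1st diffs: -21, -33, -45, -57.
2nd diffs: -12, -12, -12 (constant).
So g_i = -6i^2 - 3i + 3.
Evaluating at i = 13 gives g_{13} = -1050.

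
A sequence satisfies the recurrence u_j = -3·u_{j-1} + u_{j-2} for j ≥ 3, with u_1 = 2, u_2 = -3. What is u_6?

Step forward from the initial values:
u_3 = 11; u_4 = -36; u_5 = 119; u_6 = -393.

-393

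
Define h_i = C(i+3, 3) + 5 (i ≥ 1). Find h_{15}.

C(18, 3) = 816, so h_{15} = 821.

821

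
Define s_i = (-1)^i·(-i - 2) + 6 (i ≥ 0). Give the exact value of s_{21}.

29

(-1)^21 = -1; -i - 2 at i=21 is -23; so s_{21} = 29.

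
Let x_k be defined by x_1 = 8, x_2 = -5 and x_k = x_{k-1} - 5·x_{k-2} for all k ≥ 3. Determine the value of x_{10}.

x_3 = -45;  x_4 = -20;  x_5 = 205;  x_6 = 305;  x_7 = -720;  x_8 = -2245;  x_9 = 1355;  x_{10} = 12580.

12580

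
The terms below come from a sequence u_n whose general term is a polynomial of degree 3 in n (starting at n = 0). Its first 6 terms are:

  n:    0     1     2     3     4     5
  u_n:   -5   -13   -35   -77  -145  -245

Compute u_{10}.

1st diffs: -8, -22, -42, -68, -100.
2nd diffs: -14, -20, -26, -32.
3rd diffs: -6, -6, -6 (constant).
Newton forward-difference form: u_n = -5 + (-8)·C(n,1) + (-14)·C(n,2) + (-6)·C(n,3).
At n = 10: n = 10, so u_{10} = -5 - 80 - 630 - 720 = -1435.

-1435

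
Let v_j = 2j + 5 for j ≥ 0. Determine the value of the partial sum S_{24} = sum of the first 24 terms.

Over j = 0..23: Σj = 276.
Total = (2)·276 + (5)·24 = 672.

672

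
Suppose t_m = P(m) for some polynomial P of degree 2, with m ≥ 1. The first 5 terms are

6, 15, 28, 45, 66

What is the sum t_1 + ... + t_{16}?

3416

1st diffs: 9, 13, 17, 21.
2nd diffs: 4, 4, 4 (constant).
Newton forward-difference form: t_m = 6 + 9·C(m-1,1) + 4·C(m-1,2).
Continuing: …, 91, 120, 153, 190, …, t_{16} = 561.
Summing m = 1..16 (16 terms) gives 3416.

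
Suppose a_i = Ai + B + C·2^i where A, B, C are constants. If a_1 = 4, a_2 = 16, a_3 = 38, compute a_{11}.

At i = 1, 2, 3: A + B + 2C = 4; 2A + B + 4C = 16; 3A + B + 8C = 38.
Subtracting the first from the second: A + 2C = 12.
Subtracting the second from the third: A + 4C = 22.
Solving: C = 5, A = 2, then B = -8.
Hence a_{11} = 2·11 + (-8) + 5·2048 = 10254.

10254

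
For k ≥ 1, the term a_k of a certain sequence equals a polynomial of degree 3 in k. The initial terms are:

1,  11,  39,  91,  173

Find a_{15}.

1st diffs: 10, 28, 52, 82.
2nd diffs: 18, 24, 30.
3rd diffs: 6, 6 (constant).
Newton forward-difference form: a_k = 1 + 10·C(k-1,1) + 18·C(k-1,2) + 6·C(k-1,3).
At k = 15: k-1 = 14, so a_{15} = 1 + 140 + 1638 + 2184 = 3963.

3963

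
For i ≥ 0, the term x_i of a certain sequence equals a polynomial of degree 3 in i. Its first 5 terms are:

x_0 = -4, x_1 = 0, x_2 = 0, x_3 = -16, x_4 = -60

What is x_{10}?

1st diffs: 4, 0, -16, -44.
2nd diffs: -4, -16, -28.
3rd diffs: -12, -12 (constant).
Newton forward-difference form: x_i = -4 + 4·C(i,1) + (-4)·C(i,2) + (-12)·C(i,3).
At i = 10: i = 10, so x_{10} = -4 + 40 - 180 - 1440 = -1584.

-1584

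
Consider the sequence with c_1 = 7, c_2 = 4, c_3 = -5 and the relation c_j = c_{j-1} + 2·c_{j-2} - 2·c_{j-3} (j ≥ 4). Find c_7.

Step forward from the initial values:
c_4 = -11  c_5 = -29  c_6 = -41  c_7 = -77.

-77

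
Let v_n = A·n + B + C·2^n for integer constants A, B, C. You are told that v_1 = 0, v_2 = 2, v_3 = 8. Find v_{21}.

The three given values yield: A + B + 2C = 0; 2A + B + 4C = 2; 3A + B + 8C = 8.
Subtracting the first from the second: A + 2C = 2.
Subtracting the second from the third: A + 4C = 6.
Solving: C = 2, A = -2, then B = -2.
Therefore v_{21} = -42 + (-2) + 2·2097152 = 4194260.

4194260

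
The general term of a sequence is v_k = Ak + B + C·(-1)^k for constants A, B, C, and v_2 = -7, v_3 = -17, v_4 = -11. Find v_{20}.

At k = 2, 3, 4: 2A + B + C = -7; 3A + B - C = -17; 4A + B + C = -11.
Subtracting the first from the second: A - 2C = -10.
Subtracting the second from the third: A + 2C = 6.
Solving: C = 4, A = -2, then B = -7.
Therefore v_{20} = -40 + (-7) + 4·1 = -43.

-43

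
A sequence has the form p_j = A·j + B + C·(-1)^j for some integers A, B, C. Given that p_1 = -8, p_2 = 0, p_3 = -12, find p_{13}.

The three given values yield: A + B - C = -8; 2A + B + C = 0; 3A + B - C = -12.
Subtracting the first from the second: A + 2C = 8.
Subtracting the second from the third: A - 2C = -12.
Solving: C = 5, A = -2, then B = -1.
Hence p_{13} = -2·13 + (-1) + 5·(-1) = -32.

-32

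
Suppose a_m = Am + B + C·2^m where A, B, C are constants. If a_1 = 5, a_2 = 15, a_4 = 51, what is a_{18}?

The three given values yield: A + B + 2C = 5; 2A + B + 4C = 15; 4A + B + 16C = 51.
Subtracting the first from the second: A + 2C = 10.
Subtracting the second from the third: 2A + 12C = 36.
Solving: C = 2, A = 6, then B = -5.
So a_m = 6·m + (-5) + 2·2^m; at m=18 this is 524391.

524391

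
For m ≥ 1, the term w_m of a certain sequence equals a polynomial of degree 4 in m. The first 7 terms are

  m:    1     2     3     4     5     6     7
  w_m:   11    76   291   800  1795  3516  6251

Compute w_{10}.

1st diffs: 65, 215, 509, 995, 1721, 2735.
2nd diffs: 150, 294, 486, 726, 1014.
3rd diffs: 144, 192, 240, 288.
4th diffs: 48, 48, 48 (constant).
Newton forward-difference form: w_m = 11 + 65·C(m-1,1) + 150·C(m-1,2) + 144·C(m-1,3) + 48·C(m-1,4).
At m = 10: m-1 = 9, so w_{10} = 11 + 585 + 5400 + 12096 + 6048 = 24140.

24140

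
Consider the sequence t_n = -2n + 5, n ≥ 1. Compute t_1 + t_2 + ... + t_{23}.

Over n = 1..23: Σn = 276.
Total = (-2)·276 + (5)·23 = -437.

-437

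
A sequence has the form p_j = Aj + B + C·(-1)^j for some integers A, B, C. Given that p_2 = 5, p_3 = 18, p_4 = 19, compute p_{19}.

Write the equations: 2A + B + C = 5; 3A + B - C = 18; 4A + B + C = 19.
Subtracting the first from the second: A - 2C = 13.
Subtracting the second from the third: A + 2C = 1.
Solving: C = -3, A = 7, then B = -6.
So p_j = 7·j + (-6) + (-3)·(-1)^j; at j=19 this is 130.

130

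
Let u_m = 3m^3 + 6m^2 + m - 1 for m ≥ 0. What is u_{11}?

4729

u_{11} = 3·11^3 + 6·11^2 + 1·11 - 1 = 4729.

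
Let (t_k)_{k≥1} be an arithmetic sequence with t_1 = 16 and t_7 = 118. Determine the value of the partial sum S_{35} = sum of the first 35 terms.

Common difference d = (118 - 16) / (7 - 1) = 17.
t_k = 16 + (k - 1)·17.
t_{35} = 594; S = 35·(16 + 594)/2 = 10675.

10675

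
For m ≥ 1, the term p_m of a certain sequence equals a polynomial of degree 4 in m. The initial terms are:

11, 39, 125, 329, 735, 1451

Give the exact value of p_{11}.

15141

1st diffs: 28, 86, 204, 406, 716.
2nd diffs: 58, 118, 202, 310.
3rd diffs: 60, 84, 108.
4th diffs: 24, 24 (constant).
Newton forward-difference form: p_m = 11 + 28·C(m-1,1) + 58·C(m-1,2) + 60·C(m-1,3) + 24·C(m-1,4).
At m = 11: m-1 = 10, so p_{11} = 11 + 280 + 2610 + 7200 + 5040 = 15141.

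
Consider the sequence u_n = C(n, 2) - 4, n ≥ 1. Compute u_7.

17

C(7, 2) = 21, so u_7 = 17.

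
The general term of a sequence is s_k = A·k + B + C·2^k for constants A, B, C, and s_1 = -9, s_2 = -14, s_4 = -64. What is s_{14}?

At k = 1, 2, 4: A + B + 2C = -9; 2A + B + 4C = -14; 4A + B + 16C = -64.
Subtracting the first from the second: A + 2C = -5.
Subtracting the second from the third: 2A + 12C = -50.
Solving: C = -5, A = 5, then B = -4.
Hence s_{14} = 5·14 + (-4) + (-5)·16384 = -81854.

-81854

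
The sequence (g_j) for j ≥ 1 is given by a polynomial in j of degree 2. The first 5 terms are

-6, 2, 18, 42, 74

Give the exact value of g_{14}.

722

1st diffs: 8, 16, 24, 32.
2nd diffs: 8, 8, 8 (constant).
Newton forward-difference form: g_j = -6 + 8·C(j-1,1) + 8·C(j-1,2).
At j = 14: j-1 = 13, so g_{14} = -6 + 104 + 624 = 722.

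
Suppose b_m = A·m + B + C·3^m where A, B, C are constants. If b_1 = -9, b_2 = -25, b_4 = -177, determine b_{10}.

At m = 1, 2, 4: A + B + 3C = -9; 2A + B + 9C = -25; 4A + B + 81C = -177.
Subtracting the first from the second: A + 6C = -16.
Subtracting the second from the third: 2A + 72C = -152.
Solving: C = -2, A = -4, then B = 1.
Hence b_{10} = -4·10 + 1 + (-2)·59049 = -118137.

-118137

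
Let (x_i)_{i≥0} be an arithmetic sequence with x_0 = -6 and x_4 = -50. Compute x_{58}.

-644

Common difference d = (-50 - (-6)) / (4 - 0) = -11.
x_i = -6 + (i - 0)·(-11).
x_{58} = -6 + 58·(-11) = -644.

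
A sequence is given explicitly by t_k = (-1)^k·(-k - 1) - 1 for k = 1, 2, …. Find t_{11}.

(-1)^11 = -1; -k - 1 at k=11 is -12; so t_{11} = 11.

11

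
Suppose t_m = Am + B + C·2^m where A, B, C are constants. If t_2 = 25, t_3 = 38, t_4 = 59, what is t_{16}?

At m = 2, 3, 4: 2A + B + 4C = 25; 3A + B + 8C = 38; 4A + B + 16C = 59.
Subtracting the first from the second: A + 4C = 13.
Subtracting the second from the third: A + 8C = 21.
Solving: C = 2, A = 5, then B = 7.
Hence t_{16} = 5·16 + 7 + 2·65536 = 131159.

131159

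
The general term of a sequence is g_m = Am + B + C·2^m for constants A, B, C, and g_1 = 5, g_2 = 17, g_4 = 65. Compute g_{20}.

Plug in m = 1, 2, 4: A + B + 2C = 5; 2A + B + 4C = 17; 4A + B + 16C = 65.
Subtracting the first from the second: A + 2C = 12.
Subtracting the second from the third: 2A + 12C = 48.
Solving: C = 3, A = 6, then B = -7.
Hence g_{20} = 6·20 + (-7) + 3·1048576 = 3145841.

3145841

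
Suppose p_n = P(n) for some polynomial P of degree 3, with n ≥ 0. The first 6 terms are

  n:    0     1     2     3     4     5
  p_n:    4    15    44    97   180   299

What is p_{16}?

5700

1st diffs: 11, 29, 53, 83, 119.
2nd diffs: 18, 24, 30, 36.
3rd diffs: 6, 6, 6 (constant).
Newton forward-difference form: p_n = 4 + 11·C(n,1) + 18·C(n,2) + 6·C(n,3).
At n = 16: n = 16, so p_{16} = 4 + 176 + 2160 + 3360 = 5700.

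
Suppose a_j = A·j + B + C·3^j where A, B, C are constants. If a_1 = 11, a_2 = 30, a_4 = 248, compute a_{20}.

10460353224

At j = 1, 2, 4: A + B + 3C = 11; 2A + B + 9C = 30; 4A + B + 81C = 248.
Subtracting the first from the second: A + 6C = 19.
Subtracting the second from the third: 2A + 72C = 218.
Solving: C = 3, A = 1, then B = 1.
Therefore a_{20} = 20 + 1 + 3·3486784401 = 10460353224.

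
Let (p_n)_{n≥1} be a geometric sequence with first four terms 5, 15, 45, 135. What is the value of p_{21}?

17433922005

Common ratio r = 3.
p_n = 5·3^(n-1).
p_{21} = 5·3^20 = 17433922005.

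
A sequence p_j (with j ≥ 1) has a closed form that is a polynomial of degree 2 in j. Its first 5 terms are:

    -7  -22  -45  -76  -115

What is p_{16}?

-1072

1st diffs: -15, -23, -31, -39.
2nd diffs: -8, -8, -8 (constant).
Newton forward-difference form: p_j = -7 + (-15)·C(j-1,1) + (-8)·C(j-1,2).
At j = 16: j-1 = 15, so p_{16} = -7 - 225 - 840 = -1072.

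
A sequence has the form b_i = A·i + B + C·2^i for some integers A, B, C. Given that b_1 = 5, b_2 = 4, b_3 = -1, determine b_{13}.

Plug in i = 1, 2, 3: A + B + 2C = 5; 2A + B + 4C = 4; 3A + B + 8C = -1.
Subtracting the first from the second: A + 2C = -1.
Subtracting the second from the third: A + 4C = -5.
Solving: C = -2, A = 3, then B = 6.
Therefore b_{13} = 39 + 6 + (-2)·8192 = -16339.

-16339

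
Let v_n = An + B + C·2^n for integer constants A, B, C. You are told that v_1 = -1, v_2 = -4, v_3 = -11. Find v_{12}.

-8178

Write the equations: A + B + 2C = -1; 2A + B + 4C = -4; 3A + B + 8C = -11.
Subtracting the first from the second: A + 2C = -3.
Subtracting the second from the third: A + 4C = -7.
Solving: C = -2, A = 1, then B = 2.
Therefore v_{12} = 12 + 2 + (-2)·4096 = -8178.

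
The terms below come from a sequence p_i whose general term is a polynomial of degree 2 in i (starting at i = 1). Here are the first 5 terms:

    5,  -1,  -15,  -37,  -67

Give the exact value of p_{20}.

-1477

1st diffs: -6, -14, -22, -30.
2nd diffs: -8, -8, -8 (constant).
So p_i = -4i^2 + 6i + 3.
Evaluating at i = 20 gives p_{20} = -1477.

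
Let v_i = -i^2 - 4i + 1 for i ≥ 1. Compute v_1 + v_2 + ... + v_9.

Over i = 1..9: Σi = 45, Σi² = 285.
Total = (-1)·285 + (-4)·45 + (1)·9 = -456.

-456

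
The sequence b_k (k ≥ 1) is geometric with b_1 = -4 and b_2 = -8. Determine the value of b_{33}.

Common ratio r = 2.
b_k = (-4)·2^(k-1).
b_{33} = (-4)·2^32 = -17179869184.

-17179869184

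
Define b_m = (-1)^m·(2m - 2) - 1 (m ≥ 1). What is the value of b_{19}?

-37

(-1)^19 = -1; 2m - 2 at m=19 is 36; so b_{19} = -37.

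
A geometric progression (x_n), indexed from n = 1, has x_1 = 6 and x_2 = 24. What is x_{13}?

Common ratio r = 4.
x_n = 6·4^(n-1).
x_{13} = 6·4^12 = 100663296.

100663296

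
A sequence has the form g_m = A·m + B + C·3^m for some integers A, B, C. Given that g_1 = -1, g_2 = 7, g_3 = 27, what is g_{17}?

Plug in m = 1, 2, 3: A + B + 3C = -1; 2A + B + 9C = 7; 3A + B + 27C = 27.
Subtracting the first from the second: A + 6C = 8.
Subtracting the second from the third: A + 18C = 20.
Solving: C = 1, A = 2, then B = -6.
So g_m = 2·m + (-6) + 1·3^m; at m=17 this is 129140191.

129140191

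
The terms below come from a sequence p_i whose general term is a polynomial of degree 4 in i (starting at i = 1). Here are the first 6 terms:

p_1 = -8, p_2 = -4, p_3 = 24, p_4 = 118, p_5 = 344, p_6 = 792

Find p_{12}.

16206

1st diffs: 4, 28, 94, 226, 448.
2nd diffs: 24, 66, 132, 222.
3rd diffs: 42, 66, 90.
4th diffs: 24, 24 (constant).
Newton forward-difference form: p_i = -8 + 4·C(i-1,1) + 24·C(i-1,2) + 42·C(i-1,3) + 24·C(i-1,4).
At i = 12: i-1 = 11, so p_{12} = -8 + 44 + 1320 + 6930 + 7920 = 16206.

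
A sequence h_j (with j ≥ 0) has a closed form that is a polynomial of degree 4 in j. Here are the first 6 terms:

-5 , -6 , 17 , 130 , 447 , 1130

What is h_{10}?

19065

1st diffs: -1, 23, 113, 317, 683.
2nd diffs: 24, 90, 204, 366.
3rd diffs: 66, 114, 162.
4th diffs: 48, 48 (constant).
So h_j = 2j^4 - j^3 + j^2 - 3j - 5.
Evaluating at j = 10 gives h_{10} = 19065.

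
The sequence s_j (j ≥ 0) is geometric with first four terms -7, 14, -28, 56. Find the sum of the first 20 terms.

2446675

Common ratio r = -2.
s_j = (-7)·(-2)^(j-0).
S = (-7)·((-2)^20 - 1)/(-2 - 1) = (-7)·(1048576 - 1)/(-3) = 2446675.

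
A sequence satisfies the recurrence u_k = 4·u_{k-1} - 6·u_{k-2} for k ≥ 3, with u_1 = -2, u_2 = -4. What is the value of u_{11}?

Compute successive terms:
u_3 = -4; u_4 = 8; u_5 = 56; u_6 = 176; u_7 = 368; u_8 = 416; u_9 = -544; u_{10} = -4672; u_{11} = -15424.

-15424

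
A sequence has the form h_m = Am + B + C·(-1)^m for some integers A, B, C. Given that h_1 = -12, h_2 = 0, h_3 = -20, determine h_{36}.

-136

Write the equations: A + B - C = -12; 2A + B + C = 0; 3A + B - C = -20.
Subtracting the first from the second: A + 2C = 12.
Subtracting the second from the third: A - 2C = -20.
Solving: C = 8, A = -4, then B = 0.
Therefore h_{36} = -144 + 0 + 8·1 = -136.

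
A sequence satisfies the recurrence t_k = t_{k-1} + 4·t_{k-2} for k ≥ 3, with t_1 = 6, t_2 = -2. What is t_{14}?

t_3 = 22  t_4 = 14  t_5 = 102  …  t_{11} = 22102  t_{12} = 55118  t_{13} = 143526  t_{14} = 363998.

363998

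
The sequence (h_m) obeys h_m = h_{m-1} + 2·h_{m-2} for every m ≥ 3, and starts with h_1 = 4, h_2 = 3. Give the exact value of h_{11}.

Applying the relation repeatedly:
h_3 = 11  h_4 = 17  h_5 = 39  h_6 = 73  h_7 = 151  h_8 = 297  h_9 = 599  h_{10} = 1193  h_{11} = 2391.
(Characteristic roots are 2 and -1.)

2391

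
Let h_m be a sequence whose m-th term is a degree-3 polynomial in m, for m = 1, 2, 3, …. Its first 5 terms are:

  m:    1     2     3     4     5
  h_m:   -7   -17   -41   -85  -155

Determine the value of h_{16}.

1st diffs: -10, -24, -44, -70.
2nd diffs: -14, -20, -26.
3rd diffs: -6, -6 (constant).
Newton forward-difference form: h_m = -7 + (-10)·C(m-1,1) + (-14)·C(m-1,2) + (-6)·C(m-1,3).
At m = 16: m-1 = 15, so h_{16} = -7 - 150 - 1470 - 2730 = -4357.

-4357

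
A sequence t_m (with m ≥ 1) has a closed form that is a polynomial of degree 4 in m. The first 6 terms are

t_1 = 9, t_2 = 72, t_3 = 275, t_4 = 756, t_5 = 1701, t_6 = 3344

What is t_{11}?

1st diffs: 63, 203, 481, 945, 1643.
2nd diffs: 140, 278, 464, 698.
3rd diffs: 138, 186, 234.
4th diffs: 48, 48 (constant).
Newton forward-difference form: t_m = 9 + 63·C(m-1,1) + 140·C(m-1,2) + 138·C(m-1,3) + 48·C(m-1,4).
At m = 11: m-1 = 10, so t_{11} = 9 + 630 + 6300 + 16560 + 10080 = 33579.

33579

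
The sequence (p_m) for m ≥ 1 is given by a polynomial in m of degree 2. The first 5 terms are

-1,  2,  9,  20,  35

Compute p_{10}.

170

1st diffs: 3, 7, 11, 15.
2nd diffs: 4, 4, 4 (constant).
Newton forward-difference form: p_m = -1 + 3·C(m-1,1) + 4·C(m-1,2).
At m = 10: m-1 = 9, so p_{10} = -1 + 27 + 144 = 170.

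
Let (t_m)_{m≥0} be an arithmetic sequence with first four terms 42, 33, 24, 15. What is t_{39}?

Common difference d = -9.
t_m = 42 + (m - 0)·(-9).
t_{39} = 42 + 39·(-9) = -309.

-309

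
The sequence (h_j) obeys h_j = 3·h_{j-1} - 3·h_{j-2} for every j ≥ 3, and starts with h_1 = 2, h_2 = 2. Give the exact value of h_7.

h_3 = 0  h_4 = -6  h_5 = -18  h_6 = -36  h_7 = -54.

-54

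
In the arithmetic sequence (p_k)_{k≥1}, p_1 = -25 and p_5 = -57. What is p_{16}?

-145

Common difference d = (-57 - (-25)) / (5 - 1) = -8.
p_k = -25 + (k - 1)·(-8).
p_{16} = -25 + 15·(-8) = -145.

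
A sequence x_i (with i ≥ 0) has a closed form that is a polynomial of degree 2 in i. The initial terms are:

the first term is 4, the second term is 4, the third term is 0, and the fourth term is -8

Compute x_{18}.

-608

1st diffs: 0, -4, -8.
2nd diffs: -4, -4 (constant).
So x_i = -2i^2 + 2i + 4.
Evaluating at i = 18 gives x_{18} = -608.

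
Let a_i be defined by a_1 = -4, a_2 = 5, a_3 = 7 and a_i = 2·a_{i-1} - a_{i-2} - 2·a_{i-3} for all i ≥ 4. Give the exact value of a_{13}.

Applying the relation repeatedly:
a_4 = 17  a_5 = 17  a_6 = 3  a_7 = -45  a_8 = -127  a_9 = -215  a_{10} = -213  a_{11} = 43  a_{12} = 729  a_{13} = 1841.

1841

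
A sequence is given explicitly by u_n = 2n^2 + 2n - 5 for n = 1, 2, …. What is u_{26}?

1399

u_{26} = 2·26^2 + 2·26 - 5 = 1399.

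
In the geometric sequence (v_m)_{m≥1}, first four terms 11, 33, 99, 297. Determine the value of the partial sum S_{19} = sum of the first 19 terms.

6392438063

Common ratio r = 3.
v_m = 11·3^(m-1).
S = 11·(3^19 - 1)/(3 - 1) = 11·(1162261467 - 1)/(2) = 6392438063.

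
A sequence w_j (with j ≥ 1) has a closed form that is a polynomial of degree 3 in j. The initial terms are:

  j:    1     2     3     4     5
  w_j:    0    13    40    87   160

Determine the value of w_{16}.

1st diffs: 13, 27, 47, 73.
2nd diffs: 14, 20, 26.
3rd diffs: 6, 6 (constant).
Newton forward-difference form: w_j = 13·C(j-1,1) + 14·C(j-1,2) + 6·C(j-1,3).
At j = 16: j-1 = 15, so w_{16} = 195 + 1470 + 2730 = 4395.

4395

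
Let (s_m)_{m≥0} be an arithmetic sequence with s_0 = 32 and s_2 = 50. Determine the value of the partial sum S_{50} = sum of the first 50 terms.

12625

Common difference d = (50 - 32) / (2 - 0) = 9.
s_m = 32 + (m - 0)·9.
s_{49} = 473; S = 50·(32 + 473)/2 = 12625.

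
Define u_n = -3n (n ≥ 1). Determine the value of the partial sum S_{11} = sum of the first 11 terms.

-198

Over n = 1..11: Σn = 66.
Total = (-3)·66 = -198.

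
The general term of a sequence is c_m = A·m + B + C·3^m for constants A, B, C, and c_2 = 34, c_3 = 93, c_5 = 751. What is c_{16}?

Plug in m = 2, 3, 5: 2A + B + 9C = 34; 3A + B + 27C = 93; 5A + B + 243C = 751.
Subtracting the first from the second: A + 18C = 59.
Subtracting the second from the third: 2A + 216C = 658.
Solving: C = 3, A = 5, then B = -3.
Hence c_{16} = 5·16 + (-3) + 3·43046721 = 129140240.

129140240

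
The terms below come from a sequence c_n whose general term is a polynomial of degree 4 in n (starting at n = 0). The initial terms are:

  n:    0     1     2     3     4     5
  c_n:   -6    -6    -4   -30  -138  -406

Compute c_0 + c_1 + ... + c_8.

-6690

1st diffs: 0, 2, -26, -108, -268.
2nd diffs: 2, -28, -82, -160.
3rd diffs: -30, -54, -78.
4th diffs: -24, -24 (constant).
Newton forward-difference form: c_n = -6 + 2·C(n,2) + (-30)·C(n,3) + (-24)·C(n,4).
Continuing: -936, -1854, -3310.
Summing n = 0..8 (9 terms) gives -6690.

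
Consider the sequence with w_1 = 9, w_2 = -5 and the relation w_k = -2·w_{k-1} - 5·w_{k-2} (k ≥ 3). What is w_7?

965

Iterate the recurrence:
w_3 = -35  w_4 = 95  w_5 = -15  w_6 = -445  w_7 = 965.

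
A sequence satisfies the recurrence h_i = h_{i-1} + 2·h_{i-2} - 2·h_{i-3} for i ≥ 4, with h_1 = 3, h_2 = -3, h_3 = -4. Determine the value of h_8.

Step forward from the initial values:
h_4 = -16  h_5 = -18  h_6 = -42  h_7 = -46  h_8 = -94.

-94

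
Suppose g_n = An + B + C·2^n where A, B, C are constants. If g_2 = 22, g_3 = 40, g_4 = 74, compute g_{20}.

Write the equations: 2A + B + 4C = 22; 3A + B + 8C = 40; 4A + B + 16C = 74.
Subtracting the first from the second: A + 4C = 18.
Subtracting the second from the third: A + 8C = 34.
Solving: C = 4, A = 2, then B = 2.
So g_n = 2·n + 2 + 4·2^n; at n=20 this is 4194346.

4194346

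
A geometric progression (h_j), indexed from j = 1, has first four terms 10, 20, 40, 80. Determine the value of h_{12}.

20480

Common ratio r = 2.
h_j = 10·2^(j-1).
h_{12} = 10·2^11 = 20480.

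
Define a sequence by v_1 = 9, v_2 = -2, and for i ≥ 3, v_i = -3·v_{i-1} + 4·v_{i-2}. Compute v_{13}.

Iterate the recurrence:
v_3 = 42;  v_4 = -134;  v_5 = 570;  …;  v_{10} = -576710;  v_{11} = 2306874;  v_{12} = -9227462;  v_{13} = 36909882.
(Characteristic roots are 1 and -4.)

36909882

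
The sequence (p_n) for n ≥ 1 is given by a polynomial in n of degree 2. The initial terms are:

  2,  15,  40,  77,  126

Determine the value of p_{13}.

1st diffs: 13, 25, 37, 49.
2nd diffs: 12, 12, 12 (constant).
Newton forward-difference form: p_n = 2 + 13·C(n-1,1) + 12·C(n-1,2).
At n = 13: n-1 = 12, so p_{13} = 2 + 156 + 792 = 950.

950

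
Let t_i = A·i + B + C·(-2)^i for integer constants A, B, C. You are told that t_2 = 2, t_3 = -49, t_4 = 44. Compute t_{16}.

262088

The three given values yield: 2A + B + 4C = 2; 3A + B - 8C = -49; 4A + B + 16C = 44.
Subtracting the first from the second: A - 12C = -51.
Subtracting the second from the third: A + 24C = 93.
Solving: C = 4, A = -3, then B = -8.
Therefore t_{16} = -48 + (-8) + 4·65536 = 262088.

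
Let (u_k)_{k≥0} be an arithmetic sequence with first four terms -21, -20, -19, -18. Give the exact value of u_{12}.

Common difference d = 1.
u_k = -21 + (k - 0)·1.
u_{12} = -21 + 12·1 = -9.

-9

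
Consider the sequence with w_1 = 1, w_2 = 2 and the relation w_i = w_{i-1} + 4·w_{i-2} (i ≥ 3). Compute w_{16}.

w_3 = 6; w_4 = 14; w_5 = 38; …; w_{13} = 68966; w_{14} = 176542; w_{15} = 452406; w_{16} = 1158574.

1158574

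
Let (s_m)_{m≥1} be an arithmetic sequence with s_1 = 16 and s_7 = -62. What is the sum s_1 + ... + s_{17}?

-1496

Common difference d = (-62 - 16) / (7 - 1) = -13.
s_m = 16 + (m - 1)·(-13).
s_{17} = -192; S = 17·(16 + (-192))/2 = -1496.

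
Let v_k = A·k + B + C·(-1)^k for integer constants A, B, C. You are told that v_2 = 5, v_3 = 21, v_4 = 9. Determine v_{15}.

45

Plug in k = 2, 3, 4: 2A + B + C = 5; 3A + B - C = 21; 4A + B + C = 9.
Subtracting the first from the second: A - 2C = 16.
Subtracting the second from the third: A + 2C = -12.
Solving: C = -7, A = 2, then B = 8.
Hence v_{15} = 2·15 + 8 + (-7)·(-1) = 45.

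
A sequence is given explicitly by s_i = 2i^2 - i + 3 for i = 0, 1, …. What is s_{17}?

s_{17} = 2·17^2 - 1·17 + 3 = 564.

564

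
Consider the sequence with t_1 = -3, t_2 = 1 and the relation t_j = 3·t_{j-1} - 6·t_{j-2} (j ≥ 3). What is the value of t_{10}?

Iterate the recurrence:
t_3 = 21;  t_4 = 57;  t_5 = 45;  t_6 = -207;  t_7 = -891;  t_8 = -1431;  t_9 = 1053;  t_{10} = 11745.

11745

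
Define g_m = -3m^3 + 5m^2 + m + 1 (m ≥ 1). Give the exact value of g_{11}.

g_{11} = -3·11^3 + 5·11^2 + 1·11 + 1 = -3376.

-3376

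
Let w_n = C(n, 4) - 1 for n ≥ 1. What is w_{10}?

209

C(10, 4) = 210, so w_{10} = 209.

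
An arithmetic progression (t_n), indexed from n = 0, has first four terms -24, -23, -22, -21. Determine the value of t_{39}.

15

Common difference d = 1.
t_n = -24 + (n - 0)·1.
t_{39} = -24 + 39·1 = 15.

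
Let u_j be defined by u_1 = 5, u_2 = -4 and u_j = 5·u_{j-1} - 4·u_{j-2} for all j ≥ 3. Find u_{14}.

Compute successive terms:
u_3 = -40, u_4 = -184, u_5 = -760, …, u_{11} = -3145720, u_{12} = -12582904, u_{13} = -50331640, u_{14} = -201326584.
(Characteristic roots are 4 and 1.)

-201326584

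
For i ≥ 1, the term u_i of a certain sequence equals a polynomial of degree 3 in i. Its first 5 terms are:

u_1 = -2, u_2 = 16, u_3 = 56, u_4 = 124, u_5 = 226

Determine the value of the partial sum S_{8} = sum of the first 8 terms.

1st diffs: 18, 40, 68, 102.
2nd diffs: 22, 28, 34.
3rd diffs: 6, 6 (constant).
Newton forward-difference form: u_i = -2 + 18·C(i-1,1) + 22·C(i-1,2) + 6·C(i-1,3).
Continuing: 368, 556, 796.
Summing i = 1..8 (8 terms) gives 2140.

2140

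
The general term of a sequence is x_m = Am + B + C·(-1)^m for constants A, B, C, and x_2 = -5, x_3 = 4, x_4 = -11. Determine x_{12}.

At m = 2, 3, 4: 2A + B + C = -5; 3A + B - C = 4; 4A + B + C = -11.
Subtracting the first from the second: A - 2C = 9.
Subtracting the second from the third: A + 2C = -15.
Solving: C = -6, A = -3, then B = 7.
Hence x_{12} = -3·12 + 7 + (-6)·1 = -35.

-35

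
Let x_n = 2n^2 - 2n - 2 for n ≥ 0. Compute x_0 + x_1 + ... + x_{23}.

Over n = 0..23: Σn = 276, Σn² = 4324.
Total = (2)·4324 + (-2)·276 + (-2)·24 = 8048.

8048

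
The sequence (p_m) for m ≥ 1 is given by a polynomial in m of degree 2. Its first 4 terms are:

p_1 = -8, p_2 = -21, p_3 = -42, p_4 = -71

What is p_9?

-336

1st diffs: -13, -21, -29.
2nd diffs: -8, -8 (constant).
So p_m = -4m^2 - m - 3.
Evaluating at m = 9 gives p_9 = -336.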